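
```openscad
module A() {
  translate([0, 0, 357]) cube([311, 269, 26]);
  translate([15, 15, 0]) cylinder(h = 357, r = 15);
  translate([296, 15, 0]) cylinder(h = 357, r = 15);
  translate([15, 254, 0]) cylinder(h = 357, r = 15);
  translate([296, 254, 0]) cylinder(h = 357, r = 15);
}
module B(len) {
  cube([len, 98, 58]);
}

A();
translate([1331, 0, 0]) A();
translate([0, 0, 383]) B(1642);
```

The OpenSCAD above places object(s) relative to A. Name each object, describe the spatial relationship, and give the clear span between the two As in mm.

Second stool starts at x = 1331; first ends at x = 311; clear span = 1331 − 311 = 1020 mm.

A is a stool. B is a beam. A beam spans the tops of two stools. The clear span between the two stools is 1020 mm.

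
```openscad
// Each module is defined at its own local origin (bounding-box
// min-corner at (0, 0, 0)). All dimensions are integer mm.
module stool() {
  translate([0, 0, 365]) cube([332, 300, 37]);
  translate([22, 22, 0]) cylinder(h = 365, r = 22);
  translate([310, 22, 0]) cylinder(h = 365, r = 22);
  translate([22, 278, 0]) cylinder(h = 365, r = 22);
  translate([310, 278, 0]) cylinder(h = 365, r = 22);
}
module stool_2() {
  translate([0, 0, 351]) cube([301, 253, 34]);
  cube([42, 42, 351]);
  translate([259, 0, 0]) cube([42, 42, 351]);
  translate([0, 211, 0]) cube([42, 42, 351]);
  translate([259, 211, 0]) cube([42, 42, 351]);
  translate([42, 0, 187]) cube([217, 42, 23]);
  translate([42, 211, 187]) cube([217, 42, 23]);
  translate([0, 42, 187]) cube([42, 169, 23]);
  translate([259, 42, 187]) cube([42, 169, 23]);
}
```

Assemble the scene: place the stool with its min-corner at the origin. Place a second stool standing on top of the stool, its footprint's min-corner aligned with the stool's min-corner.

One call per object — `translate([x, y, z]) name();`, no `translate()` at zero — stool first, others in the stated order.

stool();
translate([0, 0, 402]) stool_2();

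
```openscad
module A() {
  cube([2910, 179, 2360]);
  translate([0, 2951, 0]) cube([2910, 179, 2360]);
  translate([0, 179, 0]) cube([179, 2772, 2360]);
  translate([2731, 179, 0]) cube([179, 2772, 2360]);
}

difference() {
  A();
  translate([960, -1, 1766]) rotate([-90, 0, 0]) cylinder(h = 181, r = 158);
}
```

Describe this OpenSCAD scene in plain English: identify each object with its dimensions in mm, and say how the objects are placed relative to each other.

A is the wall frame of a small rectangular building: four walls, each 2360 mm tall and 179 mm thick, enclosing a footprint 2910 mm (x) by 3130 mm (y) outside-to-outside, with no floor or roof. The front and back walls (the −y and +y sides) span the full width; the two side walls fit between them.

The house frame has a circular hole of radius 158 mm through its front wall, centred at (x = 960, z = 1766).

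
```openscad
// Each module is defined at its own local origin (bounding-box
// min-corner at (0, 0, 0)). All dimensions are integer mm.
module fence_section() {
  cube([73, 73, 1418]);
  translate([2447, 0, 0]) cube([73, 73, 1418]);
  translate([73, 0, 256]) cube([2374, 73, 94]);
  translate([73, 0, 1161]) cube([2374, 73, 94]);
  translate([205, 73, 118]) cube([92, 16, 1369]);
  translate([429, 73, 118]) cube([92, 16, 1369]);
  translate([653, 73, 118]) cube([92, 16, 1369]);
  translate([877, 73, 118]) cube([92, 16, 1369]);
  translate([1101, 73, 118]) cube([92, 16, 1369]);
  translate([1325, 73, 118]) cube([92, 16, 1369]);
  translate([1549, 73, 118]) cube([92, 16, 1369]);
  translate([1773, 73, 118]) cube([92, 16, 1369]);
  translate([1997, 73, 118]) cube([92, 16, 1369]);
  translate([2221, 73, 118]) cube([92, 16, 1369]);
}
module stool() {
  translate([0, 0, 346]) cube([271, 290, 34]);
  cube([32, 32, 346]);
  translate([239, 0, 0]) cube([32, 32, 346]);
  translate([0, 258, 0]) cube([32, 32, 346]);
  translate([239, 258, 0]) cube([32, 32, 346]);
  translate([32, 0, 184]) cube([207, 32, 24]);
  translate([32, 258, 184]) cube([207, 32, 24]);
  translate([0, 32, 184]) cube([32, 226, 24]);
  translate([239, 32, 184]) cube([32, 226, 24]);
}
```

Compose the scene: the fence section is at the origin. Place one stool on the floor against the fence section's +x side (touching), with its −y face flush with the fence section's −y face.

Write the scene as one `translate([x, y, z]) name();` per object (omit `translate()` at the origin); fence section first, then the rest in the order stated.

fence_section();
translate([2520, 0, 0]) stool();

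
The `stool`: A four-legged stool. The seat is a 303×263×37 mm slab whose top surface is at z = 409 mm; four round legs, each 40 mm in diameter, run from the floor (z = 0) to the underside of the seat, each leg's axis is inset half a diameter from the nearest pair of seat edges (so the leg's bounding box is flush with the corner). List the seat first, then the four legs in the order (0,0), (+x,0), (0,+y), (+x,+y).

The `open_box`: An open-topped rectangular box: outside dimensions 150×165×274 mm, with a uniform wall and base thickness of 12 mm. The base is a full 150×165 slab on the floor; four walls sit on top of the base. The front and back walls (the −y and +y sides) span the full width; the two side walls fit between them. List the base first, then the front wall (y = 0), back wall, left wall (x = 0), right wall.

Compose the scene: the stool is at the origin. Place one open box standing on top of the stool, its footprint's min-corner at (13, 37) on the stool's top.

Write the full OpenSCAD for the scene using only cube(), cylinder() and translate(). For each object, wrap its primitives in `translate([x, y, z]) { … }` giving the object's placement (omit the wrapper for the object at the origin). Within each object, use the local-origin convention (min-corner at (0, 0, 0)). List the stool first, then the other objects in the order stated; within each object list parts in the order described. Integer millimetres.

translate([0, 0, 372]) cube([303, 263, 37]);
translate([20, 20, 0]) cylinder(h = 372, r = 20);
translate([283, 20, 0]) cylinder(h = 372, r = 20);
translate([20, 243, 0]) cylinder(h = 372, r = 20);
translate([283, 243, 0]) cylinder(h = 372, r = 20);
translate([13, 37, 409]) {
  cube([150, 165, 12]);
  translate([0, 0, 12]) cube([150, 12, 262]);
  translate([0, 153, 12]) cube([150, 12, 262]);
  translate([0, 12, 12]) cube([12, 141, 262]);
  translate([138, 12, 12]) cube([12, 141, 262]);
}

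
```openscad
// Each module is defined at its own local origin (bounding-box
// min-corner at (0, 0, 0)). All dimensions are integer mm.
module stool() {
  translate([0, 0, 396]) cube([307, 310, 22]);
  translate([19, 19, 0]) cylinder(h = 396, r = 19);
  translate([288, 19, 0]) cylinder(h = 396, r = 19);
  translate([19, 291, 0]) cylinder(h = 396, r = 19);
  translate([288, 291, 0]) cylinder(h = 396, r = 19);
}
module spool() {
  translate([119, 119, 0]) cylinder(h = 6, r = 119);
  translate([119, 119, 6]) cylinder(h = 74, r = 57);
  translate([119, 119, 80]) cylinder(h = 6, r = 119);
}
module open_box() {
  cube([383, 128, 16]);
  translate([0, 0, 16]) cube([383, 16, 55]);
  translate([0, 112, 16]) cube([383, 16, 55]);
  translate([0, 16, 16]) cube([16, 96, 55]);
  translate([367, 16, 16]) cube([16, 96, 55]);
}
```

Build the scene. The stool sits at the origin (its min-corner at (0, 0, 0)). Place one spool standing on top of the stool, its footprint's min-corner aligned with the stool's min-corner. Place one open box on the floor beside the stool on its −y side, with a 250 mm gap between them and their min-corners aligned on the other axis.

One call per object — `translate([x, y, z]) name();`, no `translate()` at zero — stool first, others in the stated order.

stool();
translate([0, 0, 418]) spool();
translate([0, -378, 0]) open_box();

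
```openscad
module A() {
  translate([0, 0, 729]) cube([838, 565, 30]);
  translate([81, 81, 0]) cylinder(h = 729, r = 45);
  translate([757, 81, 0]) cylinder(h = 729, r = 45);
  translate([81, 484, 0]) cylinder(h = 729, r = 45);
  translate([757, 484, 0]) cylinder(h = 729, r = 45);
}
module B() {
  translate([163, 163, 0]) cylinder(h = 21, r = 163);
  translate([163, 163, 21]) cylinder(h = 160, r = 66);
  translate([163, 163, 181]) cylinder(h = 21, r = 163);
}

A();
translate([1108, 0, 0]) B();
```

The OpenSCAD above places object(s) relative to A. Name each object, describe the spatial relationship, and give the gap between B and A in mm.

The spool's nearest face is 270 mm from the table's +x face.

A is a table. B is a spool. The spool is on the floor beside the table on its +x side. The gap between the spool and the table is 270 mm.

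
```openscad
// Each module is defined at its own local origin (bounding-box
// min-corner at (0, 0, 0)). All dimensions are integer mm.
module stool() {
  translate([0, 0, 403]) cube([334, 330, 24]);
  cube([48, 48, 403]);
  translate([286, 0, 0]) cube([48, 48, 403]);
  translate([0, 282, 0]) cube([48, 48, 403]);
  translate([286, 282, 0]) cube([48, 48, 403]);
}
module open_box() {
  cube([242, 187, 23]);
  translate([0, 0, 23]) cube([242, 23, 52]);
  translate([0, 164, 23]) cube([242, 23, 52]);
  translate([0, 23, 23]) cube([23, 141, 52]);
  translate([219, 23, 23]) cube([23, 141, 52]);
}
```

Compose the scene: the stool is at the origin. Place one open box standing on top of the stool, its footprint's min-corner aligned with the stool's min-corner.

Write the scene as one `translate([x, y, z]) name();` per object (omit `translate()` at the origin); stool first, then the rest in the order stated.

stool();
translate([0, 0, 427]) open_box();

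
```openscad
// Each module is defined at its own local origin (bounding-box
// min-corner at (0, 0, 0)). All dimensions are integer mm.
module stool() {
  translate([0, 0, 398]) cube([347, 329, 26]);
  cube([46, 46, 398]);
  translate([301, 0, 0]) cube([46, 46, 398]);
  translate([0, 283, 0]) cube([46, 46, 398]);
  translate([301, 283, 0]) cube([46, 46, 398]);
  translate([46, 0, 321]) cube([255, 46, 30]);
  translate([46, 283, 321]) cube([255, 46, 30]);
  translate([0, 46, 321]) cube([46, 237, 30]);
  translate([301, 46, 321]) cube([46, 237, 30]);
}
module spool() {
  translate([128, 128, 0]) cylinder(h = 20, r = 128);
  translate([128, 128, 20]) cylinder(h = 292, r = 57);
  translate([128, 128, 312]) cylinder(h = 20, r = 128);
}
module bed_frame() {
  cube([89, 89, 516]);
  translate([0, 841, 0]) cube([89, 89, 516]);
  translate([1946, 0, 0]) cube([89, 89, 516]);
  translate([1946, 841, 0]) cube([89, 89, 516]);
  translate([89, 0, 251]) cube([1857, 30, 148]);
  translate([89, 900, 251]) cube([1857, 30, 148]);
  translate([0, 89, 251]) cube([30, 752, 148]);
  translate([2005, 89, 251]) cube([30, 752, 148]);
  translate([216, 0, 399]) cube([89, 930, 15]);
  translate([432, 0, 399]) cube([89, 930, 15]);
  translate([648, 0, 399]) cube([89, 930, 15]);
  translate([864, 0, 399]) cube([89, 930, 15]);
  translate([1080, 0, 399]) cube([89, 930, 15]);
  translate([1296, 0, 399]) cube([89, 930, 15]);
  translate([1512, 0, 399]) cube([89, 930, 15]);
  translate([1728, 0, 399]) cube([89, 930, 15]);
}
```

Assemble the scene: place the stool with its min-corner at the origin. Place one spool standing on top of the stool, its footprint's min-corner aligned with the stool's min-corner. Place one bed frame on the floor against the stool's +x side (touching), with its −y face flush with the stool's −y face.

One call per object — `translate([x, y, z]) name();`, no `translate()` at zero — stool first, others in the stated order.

stool();
translate([0, 0, 424]) spool();
translate([347, 0, 0]) bed_frame();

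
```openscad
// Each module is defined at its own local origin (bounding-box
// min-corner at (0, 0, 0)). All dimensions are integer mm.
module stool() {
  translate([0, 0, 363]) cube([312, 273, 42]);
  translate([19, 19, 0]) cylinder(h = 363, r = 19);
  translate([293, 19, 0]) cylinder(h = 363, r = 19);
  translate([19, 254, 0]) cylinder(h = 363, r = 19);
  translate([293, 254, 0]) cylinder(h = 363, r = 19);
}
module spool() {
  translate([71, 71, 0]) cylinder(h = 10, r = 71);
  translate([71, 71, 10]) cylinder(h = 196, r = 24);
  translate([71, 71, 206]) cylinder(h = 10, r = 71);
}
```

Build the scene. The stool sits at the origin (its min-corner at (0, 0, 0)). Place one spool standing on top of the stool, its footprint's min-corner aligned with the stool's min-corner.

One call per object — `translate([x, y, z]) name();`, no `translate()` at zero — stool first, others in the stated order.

stool();
translate([0, 0, 405]) spool();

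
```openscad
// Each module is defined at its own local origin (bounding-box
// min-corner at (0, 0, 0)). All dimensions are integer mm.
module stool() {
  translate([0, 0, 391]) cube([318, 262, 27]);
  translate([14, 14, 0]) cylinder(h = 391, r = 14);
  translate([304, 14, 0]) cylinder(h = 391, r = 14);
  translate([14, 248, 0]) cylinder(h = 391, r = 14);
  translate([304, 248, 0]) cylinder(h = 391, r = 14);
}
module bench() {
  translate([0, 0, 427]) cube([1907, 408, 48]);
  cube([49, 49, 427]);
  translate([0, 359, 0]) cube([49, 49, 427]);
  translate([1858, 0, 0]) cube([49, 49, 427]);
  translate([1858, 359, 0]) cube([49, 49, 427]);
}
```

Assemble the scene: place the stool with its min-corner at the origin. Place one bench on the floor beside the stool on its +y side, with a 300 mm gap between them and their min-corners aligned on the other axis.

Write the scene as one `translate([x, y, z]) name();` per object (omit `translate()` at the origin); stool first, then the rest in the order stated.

stool();
translate([0, 562, 0]) bench();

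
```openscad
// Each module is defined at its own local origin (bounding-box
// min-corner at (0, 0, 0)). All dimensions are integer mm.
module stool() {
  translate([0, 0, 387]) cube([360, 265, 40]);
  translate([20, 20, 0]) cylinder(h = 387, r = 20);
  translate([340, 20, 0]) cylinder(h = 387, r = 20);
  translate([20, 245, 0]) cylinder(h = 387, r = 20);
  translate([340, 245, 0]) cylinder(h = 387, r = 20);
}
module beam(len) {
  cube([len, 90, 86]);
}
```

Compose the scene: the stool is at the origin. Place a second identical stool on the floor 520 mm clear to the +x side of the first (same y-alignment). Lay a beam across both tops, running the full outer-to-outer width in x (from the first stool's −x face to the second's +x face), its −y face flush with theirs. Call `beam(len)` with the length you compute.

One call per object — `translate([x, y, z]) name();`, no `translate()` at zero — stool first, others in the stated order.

stool();
translate([880, 0, 0]) stool();
translate([0, 0, 427]) beam(1240);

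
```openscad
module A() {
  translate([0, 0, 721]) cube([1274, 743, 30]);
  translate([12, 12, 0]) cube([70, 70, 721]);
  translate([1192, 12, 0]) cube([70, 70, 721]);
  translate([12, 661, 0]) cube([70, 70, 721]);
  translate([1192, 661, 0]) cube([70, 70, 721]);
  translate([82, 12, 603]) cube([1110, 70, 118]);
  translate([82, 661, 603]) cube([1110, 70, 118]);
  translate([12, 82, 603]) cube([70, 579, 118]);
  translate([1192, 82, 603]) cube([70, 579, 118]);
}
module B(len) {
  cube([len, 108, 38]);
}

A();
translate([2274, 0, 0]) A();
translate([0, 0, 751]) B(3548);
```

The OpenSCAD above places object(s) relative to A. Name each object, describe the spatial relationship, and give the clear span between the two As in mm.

A is a table. B is a beam. A beam spans the tops of two tables. The clear span between the two tables is 1000 mm.

Second table starts at x = 2274; first ends at x = 1274; clear span = 2274 − 1274 = 1000 mm.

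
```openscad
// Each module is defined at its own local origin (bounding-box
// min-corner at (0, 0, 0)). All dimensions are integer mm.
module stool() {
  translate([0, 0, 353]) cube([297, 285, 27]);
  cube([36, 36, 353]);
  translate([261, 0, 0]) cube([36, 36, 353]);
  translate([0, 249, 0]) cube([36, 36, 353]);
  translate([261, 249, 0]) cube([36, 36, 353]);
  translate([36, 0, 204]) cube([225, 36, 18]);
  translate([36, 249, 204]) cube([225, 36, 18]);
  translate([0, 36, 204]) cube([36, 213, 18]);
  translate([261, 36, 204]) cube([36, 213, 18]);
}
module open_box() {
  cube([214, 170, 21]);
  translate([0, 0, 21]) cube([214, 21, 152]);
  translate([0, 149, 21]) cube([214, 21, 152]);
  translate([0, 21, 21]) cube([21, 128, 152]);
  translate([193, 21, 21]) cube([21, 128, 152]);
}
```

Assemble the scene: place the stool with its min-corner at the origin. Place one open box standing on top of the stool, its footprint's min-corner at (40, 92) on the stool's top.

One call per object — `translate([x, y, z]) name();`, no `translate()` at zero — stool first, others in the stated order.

stool();
translate([40, 92, 380]) open_box();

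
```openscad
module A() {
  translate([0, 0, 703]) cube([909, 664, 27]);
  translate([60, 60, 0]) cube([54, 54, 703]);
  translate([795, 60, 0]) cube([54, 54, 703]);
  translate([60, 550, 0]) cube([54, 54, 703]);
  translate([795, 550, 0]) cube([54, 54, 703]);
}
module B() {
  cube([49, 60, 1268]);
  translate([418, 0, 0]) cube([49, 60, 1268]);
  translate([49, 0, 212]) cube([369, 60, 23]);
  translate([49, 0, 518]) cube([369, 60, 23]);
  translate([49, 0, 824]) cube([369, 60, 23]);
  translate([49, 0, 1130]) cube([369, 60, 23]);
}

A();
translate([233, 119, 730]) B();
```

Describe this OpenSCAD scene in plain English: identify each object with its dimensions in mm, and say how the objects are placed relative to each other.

A is a rectangular dining table. The top is 909×664×27 mm with its upper surface at z = 730 mm. It stands on four 54×54 mm square legs, each inset 60 mm from the nearest pair of top edges, running from the floor to the underside of the top.

B is a wooden ladder with two side rails of 49×60 mm section and 1268 mm height, set 467 mm apart overall. Between them run 4 rectangular rungs (60 mm deep, 23 mm thick), front faces flush with the rails' −y face. The bottom of the first rung is 212 mm above the floor and each subsequent rung is 306 mm higher than the one below.

The ladder is on top of the table.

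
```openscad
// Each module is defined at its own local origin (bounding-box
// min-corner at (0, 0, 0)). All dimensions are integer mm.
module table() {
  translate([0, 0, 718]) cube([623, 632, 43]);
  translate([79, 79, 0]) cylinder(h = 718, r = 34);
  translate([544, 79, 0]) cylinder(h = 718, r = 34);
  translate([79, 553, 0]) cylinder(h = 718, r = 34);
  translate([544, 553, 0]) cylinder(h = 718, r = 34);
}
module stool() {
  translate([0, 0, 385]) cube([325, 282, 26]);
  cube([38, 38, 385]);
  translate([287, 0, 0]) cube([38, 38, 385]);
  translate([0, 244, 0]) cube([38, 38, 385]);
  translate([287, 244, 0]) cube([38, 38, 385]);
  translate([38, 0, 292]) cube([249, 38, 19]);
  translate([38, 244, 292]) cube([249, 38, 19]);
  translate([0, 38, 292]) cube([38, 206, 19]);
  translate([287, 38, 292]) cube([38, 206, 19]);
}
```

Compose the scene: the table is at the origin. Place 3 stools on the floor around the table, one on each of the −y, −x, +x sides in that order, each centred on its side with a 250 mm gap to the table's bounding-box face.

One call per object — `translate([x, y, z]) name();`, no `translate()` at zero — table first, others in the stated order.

table();
translate([149, -532, 0]) stool();
translate([-575, 175, 0]) stool();
translate([873, 175, 0]) stool();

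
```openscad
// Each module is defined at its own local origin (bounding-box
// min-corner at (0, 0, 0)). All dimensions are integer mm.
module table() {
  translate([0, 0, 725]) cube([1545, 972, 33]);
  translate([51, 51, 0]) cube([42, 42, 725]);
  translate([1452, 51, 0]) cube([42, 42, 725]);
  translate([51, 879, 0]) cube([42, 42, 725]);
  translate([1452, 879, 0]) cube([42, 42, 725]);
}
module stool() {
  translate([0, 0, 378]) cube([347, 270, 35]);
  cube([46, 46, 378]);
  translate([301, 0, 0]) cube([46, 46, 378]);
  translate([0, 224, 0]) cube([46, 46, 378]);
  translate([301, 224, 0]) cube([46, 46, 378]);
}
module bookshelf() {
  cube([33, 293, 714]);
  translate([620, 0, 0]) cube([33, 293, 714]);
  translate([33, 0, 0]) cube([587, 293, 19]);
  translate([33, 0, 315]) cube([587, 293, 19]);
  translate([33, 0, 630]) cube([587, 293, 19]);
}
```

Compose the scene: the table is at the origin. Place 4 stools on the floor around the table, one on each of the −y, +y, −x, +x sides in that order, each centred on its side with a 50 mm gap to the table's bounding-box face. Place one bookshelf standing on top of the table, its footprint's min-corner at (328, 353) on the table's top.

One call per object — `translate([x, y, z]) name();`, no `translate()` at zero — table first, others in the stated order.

table();
translate([599, -320, 0]) stool();
translate([599, 1022, 0]) stool();
translate([-397, 351, 0]) stool();
translate([1595, 351, 0]) stool();
translate([328, 353, 758]) bookshelf();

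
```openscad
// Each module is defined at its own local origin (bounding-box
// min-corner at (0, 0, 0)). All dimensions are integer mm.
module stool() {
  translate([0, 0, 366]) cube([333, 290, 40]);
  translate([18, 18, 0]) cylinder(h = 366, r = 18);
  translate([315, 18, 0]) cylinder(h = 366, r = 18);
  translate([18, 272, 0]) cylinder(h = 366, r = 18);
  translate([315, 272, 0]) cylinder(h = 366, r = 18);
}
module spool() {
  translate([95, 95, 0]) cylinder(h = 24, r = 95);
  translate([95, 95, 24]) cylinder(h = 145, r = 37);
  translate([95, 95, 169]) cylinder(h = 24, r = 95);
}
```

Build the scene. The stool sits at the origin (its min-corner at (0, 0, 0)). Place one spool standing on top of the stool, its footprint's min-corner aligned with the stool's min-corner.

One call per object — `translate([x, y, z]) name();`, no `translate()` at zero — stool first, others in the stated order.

stool();
translate([0, 0, 406]) spool();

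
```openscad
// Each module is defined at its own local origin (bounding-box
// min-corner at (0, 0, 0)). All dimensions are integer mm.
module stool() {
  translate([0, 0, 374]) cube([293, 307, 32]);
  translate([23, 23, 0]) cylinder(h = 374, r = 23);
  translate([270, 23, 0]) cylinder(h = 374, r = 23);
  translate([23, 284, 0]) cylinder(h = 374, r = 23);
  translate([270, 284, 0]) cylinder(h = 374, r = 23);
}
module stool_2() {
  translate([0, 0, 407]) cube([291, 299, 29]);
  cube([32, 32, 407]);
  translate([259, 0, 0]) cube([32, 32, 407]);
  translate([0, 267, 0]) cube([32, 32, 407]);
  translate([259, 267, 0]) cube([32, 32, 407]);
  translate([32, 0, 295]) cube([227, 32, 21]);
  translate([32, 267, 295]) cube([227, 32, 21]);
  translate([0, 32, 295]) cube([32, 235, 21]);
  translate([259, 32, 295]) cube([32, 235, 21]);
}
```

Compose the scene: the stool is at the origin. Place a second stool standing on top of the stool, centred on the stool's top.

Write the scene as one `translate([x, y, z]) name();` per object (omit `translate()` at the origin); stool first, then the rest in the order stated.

stool();
translate([1, 4, 406]) stool_2();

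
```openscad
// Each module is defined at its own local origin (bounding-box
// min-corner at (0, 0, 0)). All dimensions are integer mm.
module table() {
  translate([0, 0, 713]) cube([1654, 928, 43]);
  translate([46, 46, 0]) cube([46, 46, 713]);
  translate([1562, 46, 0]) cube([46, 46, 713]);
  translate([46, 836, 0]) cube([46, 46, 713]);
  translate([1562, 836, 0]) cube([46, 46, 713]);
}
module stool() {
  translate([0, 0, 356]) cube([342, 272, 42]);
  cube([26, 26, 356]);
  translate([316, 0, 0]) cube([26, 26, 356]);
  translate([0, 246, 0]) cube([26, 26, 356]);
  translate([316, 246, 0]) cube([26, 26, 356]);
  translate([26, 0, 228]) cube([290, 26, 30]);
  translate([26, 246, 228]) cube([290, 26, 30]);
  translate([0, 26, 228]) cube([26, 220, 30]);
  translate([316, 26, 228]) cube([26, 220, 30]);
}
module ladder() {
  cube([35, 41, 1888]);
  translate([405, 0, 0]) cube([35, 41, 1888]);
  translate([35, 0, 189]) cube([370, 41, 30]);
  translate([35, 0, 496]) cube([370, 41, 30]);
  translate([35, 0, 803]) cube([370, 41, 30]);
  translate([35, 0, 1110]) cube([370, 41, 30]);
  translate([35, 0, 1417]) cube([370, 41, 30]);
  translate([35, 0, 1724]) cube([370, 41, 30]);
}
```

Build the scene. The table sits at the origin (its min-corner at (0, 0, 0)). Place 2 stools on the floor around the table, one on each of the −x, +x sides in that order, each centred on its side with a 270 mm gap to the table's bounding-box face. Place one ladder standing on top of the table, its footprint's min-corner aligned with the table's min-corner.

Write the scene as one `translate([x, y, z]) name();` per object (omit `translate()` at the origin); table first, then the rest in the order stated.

table();
translate([-612, 328, 0]) stool();
translate([1924, 328, 0]) stool();
translate([0, 0, 756]) ladder();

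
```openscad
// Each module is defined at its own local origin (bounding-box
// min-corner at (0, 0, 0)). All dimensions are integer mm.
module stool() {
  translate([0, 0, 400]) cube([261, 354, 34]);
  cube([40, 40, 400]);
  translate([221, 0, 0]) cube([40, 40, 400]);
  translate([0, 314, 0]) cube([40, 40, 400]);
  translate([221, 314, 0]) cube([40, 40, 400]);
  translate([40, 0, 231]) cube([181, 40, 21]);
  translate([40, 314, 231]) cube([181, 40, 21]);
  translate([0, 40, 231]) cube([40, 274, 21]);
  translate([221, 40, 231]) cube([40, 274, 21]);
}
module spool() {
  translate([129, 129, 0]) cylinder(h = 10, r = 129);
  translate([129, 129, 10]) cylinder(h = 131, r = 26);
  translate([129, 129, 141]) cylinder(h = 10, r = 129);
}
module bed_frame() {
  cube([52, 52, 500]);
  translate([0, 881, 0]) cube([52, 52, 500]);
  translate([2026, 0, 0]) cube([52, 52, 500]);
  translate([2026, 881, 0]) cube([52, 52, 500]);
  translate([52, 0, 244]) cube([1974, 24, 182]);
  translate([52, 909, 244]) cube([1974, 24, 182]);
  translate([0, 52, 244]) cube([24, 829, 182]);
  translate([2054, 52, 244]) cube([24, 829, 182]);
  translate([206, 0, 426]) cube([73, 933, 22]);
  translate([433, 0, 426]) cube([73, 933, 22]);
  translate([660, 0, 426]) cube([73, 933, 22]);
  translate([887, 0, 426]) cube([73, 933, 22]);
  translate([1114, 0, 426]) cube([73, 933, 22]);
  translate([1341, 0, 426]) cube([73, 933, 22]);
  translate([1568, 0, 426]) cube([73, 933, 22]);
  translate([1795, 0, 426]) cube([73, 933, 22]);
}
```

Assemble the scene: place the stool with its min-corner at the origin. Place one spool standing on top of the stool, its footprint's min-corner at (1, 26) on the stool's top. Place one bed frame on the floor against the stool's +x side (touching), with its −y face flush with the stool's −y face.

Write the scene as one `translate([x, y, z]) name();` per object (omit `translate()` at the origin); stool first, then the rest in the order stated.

stool();
translate([1, 26, 434]) spool();
translate([261, 0, 0]) bed_frame();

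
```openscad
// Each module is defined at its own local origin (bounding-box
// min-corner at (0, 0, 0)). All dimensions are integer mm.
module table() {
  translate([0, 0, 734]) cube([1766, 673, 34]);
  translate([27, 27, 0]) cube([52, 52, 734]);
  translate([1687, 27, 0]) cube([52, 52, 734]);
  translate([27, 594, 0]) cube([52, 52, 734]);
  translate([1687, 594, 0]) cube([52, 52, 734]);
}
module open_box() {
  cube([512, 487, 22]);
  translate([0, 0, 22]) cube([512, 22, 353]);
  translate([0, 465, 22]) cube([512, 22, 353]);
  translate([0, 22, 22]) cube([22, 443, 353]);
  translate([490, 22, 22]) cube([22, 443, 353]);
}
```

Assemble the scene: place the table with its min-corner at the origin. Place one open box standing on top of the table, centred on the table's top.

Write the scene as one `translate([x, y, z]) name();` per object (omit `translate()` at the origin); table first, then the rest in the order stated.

table();
translate([627, 93, 768]) open_box();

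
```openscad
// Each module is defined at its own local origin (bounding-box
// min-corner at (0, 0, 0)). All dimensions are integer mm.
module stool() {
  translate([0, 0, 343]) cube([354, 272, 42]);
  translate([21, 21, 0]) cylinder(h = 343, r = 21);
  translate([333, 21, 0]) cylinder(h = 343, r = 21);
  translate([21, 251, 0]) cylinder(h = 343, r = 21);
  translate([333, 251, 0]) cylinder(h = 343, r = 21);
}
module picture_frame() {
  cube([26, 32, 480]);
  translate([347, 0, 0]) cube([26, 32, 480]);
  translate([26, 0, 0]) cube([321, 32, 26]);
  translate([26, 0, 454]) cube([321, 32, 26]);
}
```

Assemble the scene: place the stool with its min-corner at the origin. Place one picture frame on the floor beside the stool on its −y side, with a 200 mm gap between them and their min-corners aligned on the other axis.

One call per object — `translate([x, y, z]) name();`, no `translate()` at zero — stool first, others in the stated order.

stool();
translate([0, -232, 0]) picture_frame();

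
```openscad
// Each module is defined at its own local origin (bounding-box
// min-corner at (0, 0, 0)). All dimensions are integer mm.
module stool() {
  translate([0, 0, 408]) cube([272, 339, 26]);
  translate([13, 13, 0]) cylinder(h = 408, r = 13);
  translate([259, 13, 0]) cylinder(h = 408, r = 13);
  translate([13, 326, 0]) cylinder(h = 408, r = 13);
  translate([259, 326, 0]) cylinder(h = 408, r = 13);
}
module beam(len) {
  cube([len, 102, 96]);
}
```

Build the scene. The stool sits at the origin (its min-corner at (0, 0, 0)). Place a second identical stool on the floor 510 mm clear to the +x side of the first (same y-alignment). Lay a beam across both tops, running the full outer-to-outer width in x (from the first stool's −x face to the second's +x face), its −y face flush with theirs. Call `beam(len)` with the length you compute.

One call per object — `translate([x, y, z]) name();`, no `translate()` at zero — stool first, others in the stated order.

stool();
translate([782, 0, 0]) stool();
translate([0, 0, 434]) beam(1054);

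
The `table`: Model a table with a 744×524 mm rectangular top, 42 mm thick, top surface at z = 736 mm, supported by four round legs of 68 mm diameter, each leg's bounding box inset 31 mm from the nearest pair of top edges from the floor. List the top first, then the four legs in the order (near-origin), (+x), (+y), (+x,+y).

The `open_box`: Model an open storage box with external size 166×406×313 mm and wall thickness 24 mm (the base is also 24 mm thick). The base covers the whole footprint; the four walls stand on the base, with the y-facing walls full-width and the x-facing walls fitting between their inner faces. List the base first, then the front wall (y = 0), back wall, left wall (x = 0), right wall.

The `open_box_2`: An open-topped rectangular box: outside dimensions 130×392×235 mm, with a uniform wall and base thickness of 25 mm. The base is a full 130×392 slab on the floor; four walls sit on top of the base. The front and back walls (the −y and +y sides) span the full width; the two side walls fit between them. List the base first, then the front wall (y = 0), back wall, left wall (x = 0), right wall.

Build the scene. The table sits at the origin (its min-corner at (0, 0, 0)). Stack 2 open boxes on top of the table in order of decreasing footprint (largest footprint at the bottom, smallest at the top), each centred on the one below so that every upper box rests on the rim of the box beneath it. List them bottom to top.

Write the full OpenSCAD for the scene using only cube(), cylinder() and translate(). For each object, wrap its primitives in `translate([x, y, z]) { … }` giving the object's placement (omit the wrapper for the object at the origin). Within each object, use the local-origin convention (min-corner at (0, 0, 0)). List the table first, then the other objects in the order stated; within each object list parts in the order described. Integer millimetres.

translate([0, 0, 694]) cube([744, 524, 42]);
translate([65, 65, 0]) cylinder(h = 694, r = 34);
translate([679, 65, 0]) cylinder(h = 694, r = 34);
translate([65, 459, 0]) cylinder(h = 694, r = 34);
translate([679, 459, 0]) cylinder(h = 694, r = 34);
translate([289, 59, 736]) {
  cube([166, 406, 24]);
  translate([0, 0, 24]) cube([166, 24, 289]);
  translate([0, 382, 24]) cube([166, 24, 289]);
  translate([0, 24, 24]) cube([24, 358, 289]);
  translate([142, 24, 24]) cube([24, 358, 289]);
}
translate([307, 66, 1049]) {
  cube([130, 392, 25]);
  translate([0, 0, 25]) cube([130, 25, 210]);
  translate([0, 367, 25]) cube([130, 25, 210]);
  translate([0, 25, 25]) cube([25, 342, 210]);
  translate([105, 25, 25]) cube([25, 342, 210]);
}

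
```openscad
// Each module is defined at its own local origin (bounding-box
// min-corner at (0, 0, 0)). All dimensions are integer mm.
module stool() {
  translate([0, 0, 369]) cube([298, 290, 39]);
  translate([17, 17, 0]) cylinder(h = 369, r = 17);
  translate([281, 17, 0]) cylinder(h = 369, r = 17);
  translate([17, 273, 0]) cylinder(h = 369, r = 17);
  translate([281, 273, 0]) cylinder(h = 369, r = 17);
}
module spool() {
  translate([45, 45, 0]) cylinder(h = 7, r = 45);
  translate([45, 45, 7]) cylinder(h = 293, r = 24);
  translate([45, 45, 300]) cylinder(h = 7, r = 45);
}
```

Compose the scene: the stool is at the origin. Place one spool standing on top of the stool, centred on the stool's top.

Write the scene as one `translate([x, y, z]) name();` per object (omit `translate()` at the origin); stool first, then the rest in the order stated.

stool();
translate([104, 100, 408]) spool();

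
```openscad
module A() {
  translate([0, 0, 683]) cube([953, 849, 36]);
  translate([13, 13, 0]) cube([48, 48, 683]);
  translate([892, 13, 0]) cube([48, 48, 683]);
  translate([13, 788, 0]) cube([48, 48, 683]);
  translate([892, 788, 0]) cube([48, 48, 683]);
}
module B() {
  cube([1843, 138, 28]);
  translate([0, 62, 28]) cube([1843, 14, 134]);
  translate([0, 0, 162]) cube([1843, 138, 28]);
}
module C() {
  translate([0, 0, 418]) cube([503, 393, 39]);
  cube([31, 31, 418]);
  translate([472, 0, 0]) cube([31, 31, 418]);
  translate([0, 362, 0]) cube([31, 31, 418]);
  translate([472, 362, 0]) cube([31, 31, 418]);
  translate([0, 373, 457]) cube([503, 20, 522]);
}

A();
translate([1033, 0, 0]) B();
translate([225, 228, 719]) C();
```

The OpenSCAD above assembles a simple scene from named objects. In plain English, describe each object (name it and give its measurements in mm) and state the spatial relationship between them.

A is a table: top 953 mm (x) × 849 mm (y), 36 mm thick, upper face at z = 719 mm, on four 48×48 mm square legs, each inset 13 mm from the nearest pair of top edges, running from z = 0 to the bottom of the top.

B is an I-beam lying along x, 1843 mm long. Overall section height 190 mm. Two flanges 138 mm wide (y) and 28 mm thick, one on the floor and one at the top; a web 14 mm thick runs between them, centred on the flange width.

C is a chair: 503×393 mm seat, 39 mm thick, top at z = 457 mm, on four 31 mm square corner legs flush with the seat edges. A 20 mm thick backrest slab spans the full seat width, extending 522 mm above the seat top, its back face flush with the seat's +y edge.

The I-beam is on the floor beside the table on its +x side. The chair is on top of the table, centred.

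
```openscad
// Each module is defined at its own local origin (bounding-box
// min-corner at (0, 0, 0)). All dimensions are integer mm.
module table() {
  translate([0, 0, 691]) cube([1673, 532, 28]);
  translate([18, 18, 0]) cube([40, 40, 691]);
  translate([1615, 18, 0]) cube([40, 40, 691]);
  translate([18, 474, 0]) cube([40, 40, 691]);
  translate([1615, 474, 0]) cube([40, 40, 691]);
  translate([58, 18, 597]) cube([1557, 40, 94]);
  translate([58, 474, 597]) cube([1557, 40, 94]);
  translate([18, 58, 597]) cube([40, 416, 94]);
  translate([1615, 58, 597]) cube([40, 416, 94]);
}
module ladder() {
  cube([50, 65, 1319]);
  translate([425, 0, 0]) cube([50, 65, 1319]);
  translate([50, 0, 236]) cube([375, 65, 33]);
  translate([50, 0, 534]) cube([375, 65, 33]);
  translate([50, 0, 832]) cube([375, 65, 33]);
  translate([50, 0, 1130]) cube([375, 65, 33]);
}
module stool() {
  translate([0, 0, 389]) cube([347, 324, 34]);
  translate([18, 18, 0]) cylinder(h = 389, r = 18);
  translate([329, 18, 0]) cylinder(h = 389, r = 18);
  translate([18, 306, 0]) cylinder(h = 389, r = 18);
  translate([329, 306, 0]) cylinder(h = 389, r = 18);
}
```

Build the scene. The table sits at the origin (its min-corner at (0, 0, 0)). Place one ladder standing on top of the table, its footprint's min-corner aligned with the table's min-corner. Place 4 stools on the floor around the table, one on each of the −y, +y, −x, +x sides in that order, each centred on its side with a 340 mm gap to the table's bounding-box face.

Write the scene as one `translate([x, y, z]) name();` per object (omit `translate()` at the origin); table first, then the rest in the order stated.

table();
translate([0, 0, 719]) ladder();
translate([663, -664, 0]) stool();
translate([663, 872, 0]) stool();
translate([-687, 104, 0]) stool();
translate([2013, 104, 0]) stool();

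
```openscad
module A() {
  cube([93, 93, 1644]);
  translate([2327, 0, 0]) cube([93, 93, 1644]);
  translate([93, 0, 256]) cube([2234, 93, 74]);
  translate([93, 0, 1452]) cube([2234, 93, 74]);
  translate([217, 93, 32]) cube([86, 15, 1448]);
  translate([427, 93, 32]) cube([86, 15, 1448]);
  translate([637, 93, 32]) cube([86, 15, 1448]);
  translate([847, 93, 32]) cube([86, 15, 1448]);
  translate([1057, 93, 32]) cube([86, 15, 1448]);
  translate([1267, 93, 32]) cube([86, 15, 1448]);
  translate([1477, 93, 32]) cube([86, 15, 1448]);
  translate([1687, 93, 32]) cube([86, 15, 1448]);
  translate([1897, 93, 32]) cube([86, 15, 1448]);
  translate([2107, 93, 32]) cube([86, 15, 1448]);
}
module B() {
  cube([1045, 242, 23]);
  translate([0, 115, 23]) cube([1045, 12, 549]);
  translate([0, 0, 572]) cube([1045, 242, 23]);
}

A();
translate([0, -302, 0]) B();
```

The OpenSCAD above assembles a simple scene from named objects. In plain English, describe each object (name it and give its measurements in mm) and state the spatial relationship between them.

A is a fence section. Two 93×93 mm posts, 1644 mm tall, stand on the floor with a clear span of 2234 mm between their inner faces. Two horizontal rails of 93×74 mm section span the gap between the posts with their undersides at z = 256 mm and z = 1452 mm, flush with the posts' −y face. 10 pickets, each 86 mm wide, 15 mm thick and 1448 mm tall, are fixed to the +y face of the rails with their bottoms at z = 32 mm, evenly spaced across the span with equal gaps (rounded down to the nearest mm) at the −x end and between each pair — any rounding remainder accumulates at the +x end.

B is an I-beam lying along x, 1045 mm long. Overall section height 595 mm. Two flanges 242 mm wide (y) and 23 mm thick, one on the floor and one at the top; a web 12 mm thick runs between them, centred on the flange width.

The I-beam is on the floor beside the fence section on its −y side.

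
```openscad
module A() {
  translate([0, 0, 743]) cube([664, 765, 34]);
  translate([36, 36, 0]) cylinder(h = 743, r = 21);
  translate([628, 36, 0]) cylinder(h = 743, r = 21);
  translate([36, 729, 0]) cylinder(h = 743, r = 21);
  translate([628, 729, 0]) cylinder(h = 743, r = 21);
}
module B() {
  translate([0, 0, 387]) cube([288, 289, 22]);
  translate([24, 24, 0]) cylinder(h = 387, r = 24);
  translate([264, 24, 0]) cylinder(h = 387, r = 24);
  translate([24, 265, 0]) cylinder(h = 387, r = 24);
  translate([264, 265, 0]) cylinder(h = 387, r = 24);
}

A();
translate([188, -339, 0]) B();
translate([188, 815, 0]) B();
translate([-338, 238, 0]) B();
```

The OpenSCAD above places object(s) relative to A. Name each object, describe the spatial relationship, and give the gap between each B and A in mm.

A is a table. B is a stool. Three stools sit around the table at the −y, +y, −x sides. The gap between each stool and the table is 50 mm.

Each stool's nearest face is 50 mm from the table's bounding box.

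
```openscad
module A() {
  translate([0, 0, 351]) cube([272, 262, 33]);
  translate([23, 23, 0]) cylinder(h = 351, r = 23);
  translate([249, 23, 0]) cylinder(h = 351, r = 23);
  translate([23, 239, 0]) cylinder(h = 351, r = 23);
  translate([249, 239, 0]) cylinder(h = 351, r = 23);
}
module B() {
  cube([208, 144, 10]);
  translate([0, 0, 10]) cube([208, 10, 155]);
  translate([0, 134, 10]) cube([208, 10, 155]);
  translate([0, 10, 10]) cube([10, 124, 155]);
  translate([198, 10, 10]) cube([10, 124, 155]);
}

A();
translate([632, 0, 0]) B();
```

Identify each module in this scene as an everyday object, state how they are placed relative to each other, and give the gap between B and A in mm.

The open box's nearest face is 360 mm from the stool's +x face.

A is a stool. B is an open box. The open box is on the floor beside the stool on its +x side. The gap between the open box and the stool is 360 mm.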